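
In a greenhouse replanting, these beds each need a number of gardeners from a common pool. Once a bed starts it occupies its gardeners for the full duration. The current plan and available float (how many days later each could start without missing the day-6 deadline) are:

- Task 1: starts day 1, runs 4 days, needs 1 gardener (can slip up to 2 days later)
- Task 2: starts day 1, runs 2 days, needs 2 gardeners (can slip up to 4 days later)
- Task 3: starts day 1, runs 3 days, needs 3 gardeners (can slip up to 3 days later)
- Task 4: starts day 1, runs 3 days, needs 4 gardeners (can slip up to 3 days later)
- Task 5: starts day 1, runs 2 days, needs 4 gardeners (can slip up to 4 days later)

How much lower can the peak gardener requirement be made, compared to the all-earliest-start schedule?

Early-start peak: d1:14  d2:14  d3:8  d4:1  d5:0  d6:0 ⇒ 14.
Leveled (Task 1@1, Task 2@1, Task 3@4, Task 4@1, Task 5@5): d1:7  d2:7  d3:5  d4:4  d5:7  d6:7 ⇒ 7.
Reduction 14 − 7 = 7.

7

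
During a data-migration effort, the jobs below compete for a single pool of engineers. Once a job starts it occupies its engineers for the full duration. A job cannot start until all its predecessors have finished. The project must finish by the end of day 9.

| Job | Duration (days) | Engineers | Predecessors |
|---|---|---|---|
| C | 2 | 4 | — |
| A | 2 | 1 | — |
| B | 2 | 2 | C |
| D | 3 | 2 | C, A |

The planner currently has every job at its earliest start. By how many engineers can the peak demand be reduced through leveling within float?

1

Early-start peak: d1:5  d2:5  d3:4  d4:4  d5:2  d6:0  d7:0  d8:0  d9:0 ⇒ 5.
Leveled (C@1, A@3, B@3, D@5): d1:4  d2:4  d3:3  d4:3  d5:2  d6:2  d7:2  d8:0  d9:0 ⇒ 4.
Reduction 5 − 4 = 1.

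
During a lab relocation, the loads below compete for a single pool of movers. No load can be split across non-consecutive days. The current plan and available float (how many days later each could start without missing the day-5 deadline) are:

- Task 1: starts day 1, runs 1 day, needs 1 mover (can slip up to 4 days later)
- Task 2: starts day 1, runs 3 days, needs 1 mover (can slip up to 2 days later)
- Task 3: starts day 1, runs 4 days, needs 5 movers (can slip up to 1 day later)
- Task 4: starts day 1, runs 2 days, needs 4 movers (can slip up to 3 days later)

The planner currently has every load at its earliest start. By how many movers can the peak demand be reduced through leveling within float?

Early-start peak: d1:11  d2:10  d3:6  d4:5  d5:0 ⇒ 11.
Leveled (Task 1@1, Task 2@1, Task 3@1, Task 4@4): d1:7  d2:6  d3:6  d4:9  d5:4 ⇒ 9.
Reduction 11 − 9 = 2.

2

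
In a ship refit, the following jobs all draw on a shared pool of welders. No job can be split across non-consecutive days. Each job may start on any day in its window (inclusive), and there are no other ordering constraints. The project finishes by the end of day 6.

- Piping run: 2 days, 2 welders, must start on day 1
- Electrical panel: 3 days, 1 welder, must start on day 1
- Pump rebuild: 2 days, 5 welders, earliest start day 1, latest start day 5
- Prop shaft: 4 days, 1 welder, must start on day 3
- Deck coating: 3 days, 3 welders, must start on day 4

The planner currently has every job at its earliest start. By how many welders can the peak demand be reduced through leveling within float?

Early-start peak: d1:8  d2:8  d3:2  d4:4  d5:4  d6:4 ⇒ 8.
Leveled (Piping run@1, Electrical panel@1, Pump rebuild@1, Prop shaft@3, Deck coating@4): d1:8  d2:8  d3:2  d4:4  d5:4  d6:4 ⇒ 8.
Reduction 8 − 8 = 0.

0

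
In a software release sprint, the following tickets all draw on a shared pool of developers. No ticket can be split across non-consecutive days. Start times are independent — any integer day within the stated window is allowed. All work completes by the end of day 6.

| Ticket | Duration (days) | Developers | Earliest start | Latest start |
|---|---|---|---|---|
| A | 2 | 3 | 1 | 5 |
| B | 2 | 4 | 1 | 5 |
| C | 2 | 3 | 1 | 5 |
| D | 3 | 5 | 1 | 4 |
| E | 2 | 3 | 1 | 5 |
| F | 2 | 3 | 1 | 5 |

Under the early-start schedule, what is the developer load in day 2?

At early start, day 2 has: A, B, C, D, E, F.
Demand: 3 + 4 + 3 + 5 + 3 + 3 = 21.

21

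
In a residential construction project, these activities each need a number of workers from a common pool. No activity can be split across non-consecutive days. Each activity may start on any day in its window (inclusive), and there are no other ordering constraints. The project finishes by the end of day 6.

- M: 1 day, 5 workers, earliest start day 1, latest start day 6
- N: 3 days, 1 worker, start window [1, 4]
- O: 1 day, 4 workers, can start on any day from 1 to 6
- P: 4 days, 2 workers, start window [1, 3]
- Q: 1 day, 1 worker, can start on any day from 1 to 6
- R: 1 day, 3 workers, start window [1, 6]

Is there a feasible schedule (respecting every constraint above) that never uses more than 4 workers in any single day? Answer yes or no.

The minimum achievable peak is 5; 4 < 5, so no feasible schedule stays within the cap.

no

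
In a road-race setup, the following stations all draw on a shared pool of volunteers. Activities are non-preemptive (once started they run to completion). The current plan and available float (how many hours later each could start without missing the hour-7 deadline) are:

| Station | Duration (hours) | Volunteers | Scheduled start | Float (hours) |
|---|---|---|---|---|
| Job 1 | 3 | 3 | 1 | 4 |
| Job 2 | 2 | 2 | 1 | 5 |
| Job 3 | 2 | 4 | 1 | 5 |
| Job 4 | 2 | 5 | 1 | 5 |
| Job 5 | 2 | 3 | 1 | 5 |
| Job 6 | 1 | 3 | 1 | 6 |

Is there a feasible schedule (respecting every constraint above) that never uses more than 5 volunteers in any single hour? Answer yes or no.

no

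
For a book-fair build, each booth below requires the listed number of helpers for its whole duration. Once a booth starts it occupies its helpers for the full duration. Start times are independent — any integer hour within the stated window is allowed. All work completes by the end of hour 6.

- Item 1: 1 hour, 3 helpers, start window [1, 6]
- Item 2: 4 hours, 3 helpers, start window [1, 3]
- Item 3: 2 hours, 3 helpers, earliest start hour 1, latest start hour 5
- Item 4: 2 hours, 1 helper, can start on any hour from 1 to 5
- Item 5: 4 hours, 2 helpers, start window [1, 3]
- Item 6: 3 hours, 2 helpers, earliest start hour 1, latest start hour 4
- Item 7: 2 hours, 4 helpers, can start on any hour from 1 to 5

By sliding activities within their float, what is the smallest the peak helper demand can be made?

Early-start (Item 1@1, Item 2@1, Item 3@1, Item 4@1, Item 5@1, Item 6@1, Item 7@1) gives peak 18: h1:18  h2:15  h3:7  h4:5  h5:0  h6:0.
Shift Item 3→2, Item 5→3, Item 6→4, Item 7→5.
Schedule Item 1@1, Item 2@1, Item 3@2, Item 4@1, Item 5@3, Item 6@4, Item 7@5: h1:7  h2:7  h3:8  h4:7  h5:8  h6:8 — peak 8.
Total helper-hours = 45 over 6 hours ⇒ peak ≥ ⌈45/6⌉ = 8, so 8 is optimal.

8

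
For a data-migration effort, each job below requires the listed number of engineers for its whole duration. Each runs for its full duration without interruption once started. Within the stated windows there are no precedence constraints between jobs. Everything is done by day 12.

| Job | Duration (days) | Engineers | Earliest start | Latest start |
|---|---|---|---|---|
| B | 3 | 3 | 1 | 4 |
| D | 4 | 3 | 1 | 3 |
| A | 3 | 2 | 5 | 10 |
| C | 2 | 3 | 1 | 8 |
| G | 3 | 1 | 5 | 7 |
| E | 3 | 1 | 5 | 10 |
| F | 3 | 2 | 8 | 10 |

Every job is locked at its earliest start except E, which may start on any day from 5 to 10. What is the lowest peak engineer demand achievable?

E@5: d1:9  d2:9  d3:6  d4:3  d5:4  d6:4  d7:4  d8:2  d9:2  d10:2  d11:0  d12:0 → peak 9
E@6: d1:9  d2:9  d3:6  d4:3  d5:3  d6:4  d7:4  d8:3  d9:2  d10:2  d11:0  d12:0 → peak 9
E@7: d1:9  d2:9  d3:6  d4:3  d5:3  d6:3  d7:4  d8:3  d9:3  d10:2  d11:0  d12:0 → peak 9
E@8: d1:9  d2:9  d3:6  d4:3  d5:3  d6:3  d7:3  d8:3  d9:3  d10:3  d11:0  d12:0 → peak 9
E@9: d1:9  d2:9  d3:6  d4:3  d5:3  d6:3  d7:3  d8:2  d9:3  d10:3  d11:1  d12:0 → peak 9
E@10: d1:9  d2:9  d3:6  d4:3  d5:3  d6:3  d7:3  d8:2  d9:2  d10:3  d11:1  d12:1 → peak 9
Best is E@5, peak 9.

9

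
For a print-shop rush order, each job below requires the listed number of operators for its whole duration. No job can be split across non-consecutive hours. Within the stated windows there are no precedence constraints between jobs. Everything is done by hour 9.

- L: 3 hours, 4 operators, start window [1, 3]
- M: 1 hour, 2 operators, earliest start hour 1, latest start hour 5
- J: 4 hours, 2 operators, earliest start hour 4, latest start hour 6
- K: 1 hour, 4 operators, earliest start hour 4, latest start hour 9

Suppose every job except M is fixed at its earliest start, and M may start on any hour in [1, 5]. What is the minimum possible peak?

M@1: h1:6  h2:4  h3:4  h4:6  h5:2  h6:2  h7:2  h8:0  h9:0 → peak 6
M@2: h1:4  h2:6  h3:4  h4:6  h5:2  h6:2  h7:2  h8:0  h9:0 → peak 6
M@3: h1:4  h2:4  h3:6  h4:6  h5:2  h6:2  h7:2  h8:0  h9:0 → peak 6
M@4: h1:4  h2:4  h3:4  h4:8  h5:2  h6:2  h7:2  h8:0  h9:0 → peak 8
M@5: h1:4  h2:4  h3:4  h4:6  h5:4  h6:2  h7:2  h8:0  h9:0 → peak 6
Best is M@1, peak 6.

6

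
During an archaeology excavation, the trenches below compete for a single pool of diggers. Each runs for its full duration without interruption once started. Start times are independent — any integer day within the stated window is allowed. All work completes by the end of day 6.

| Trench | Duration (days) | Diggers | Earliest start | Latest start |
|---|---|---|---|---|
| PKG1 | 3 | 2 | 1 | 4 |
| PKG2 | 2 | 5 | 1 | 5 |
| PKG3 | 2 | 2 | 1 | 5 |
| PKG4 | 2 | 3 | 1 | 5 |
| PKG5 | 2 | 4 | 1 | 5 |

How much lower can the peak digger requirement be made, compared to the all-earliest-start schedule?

9

Early-start peak: d1:16  d2:16  d3:2  d4:0  d5:0  d6:0 ⇒ 16.
Leveled (PKG1@1, PKG2@1, PKG3@3, PKG4@3, PKG5@5): d1:7  d2:7  d3:7  d4:5  d5:4  d6:4 ⇒ 7.
Reduction 16 − 7 = 9.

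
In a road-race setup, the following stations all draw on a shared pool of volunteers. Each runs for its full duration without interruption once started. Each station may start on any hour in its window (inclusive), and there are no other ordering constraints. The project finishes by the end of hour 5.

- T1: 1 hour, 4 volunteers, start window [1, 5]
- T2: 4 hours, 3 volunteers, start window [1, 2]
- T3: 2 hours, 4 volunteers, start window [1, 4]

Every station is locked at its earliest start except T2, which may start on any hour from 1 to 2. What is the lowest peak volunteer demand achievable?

T2@1: h1:11  h2:7  h3:3  h4:3  h5:0 → peak 11
T2@2: h1:8  h2:7  h3:3  h4:3  h5:3 → peak 8
Best is T2@2, peak 8.

8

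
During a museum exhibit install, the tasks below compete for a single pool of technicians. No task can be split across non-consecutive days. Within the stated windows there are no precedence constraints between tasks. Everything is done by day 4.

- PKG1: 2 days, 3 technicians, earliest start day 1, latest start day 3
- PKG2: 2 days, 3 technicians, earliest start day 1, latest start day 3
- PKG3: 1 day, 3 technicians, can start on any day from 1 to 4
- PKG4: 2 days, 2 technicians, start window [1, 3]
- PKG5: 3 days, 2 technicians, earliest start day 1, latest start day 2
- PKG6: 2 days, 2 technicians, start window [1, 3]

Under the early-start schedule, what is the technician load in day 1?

At early start, day 1 has: PKG1, PKG2, PKG3, PKG4, PKG5, PKG6.
Demand: 3 + 3 + 3 + 2 + 2 + 2 = 15.

15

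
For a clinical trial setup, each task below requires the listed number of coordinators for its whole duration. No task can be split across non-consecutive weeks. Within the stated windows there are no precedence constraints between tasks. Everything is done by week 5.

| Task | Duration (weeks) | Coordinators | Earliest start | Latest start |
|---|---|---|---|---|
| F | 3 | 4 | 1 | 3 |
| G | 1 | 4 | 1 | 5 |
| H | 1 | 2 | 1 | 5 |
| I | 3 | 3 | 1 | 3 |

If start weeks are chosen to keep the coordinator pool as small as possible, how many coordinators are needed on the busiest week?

Early-start (F@1, G@1, H@1, I@1) gives peak 13: w1:13  w2:7  w3:7  w4:0  w5:0.
Shift G→4, I→2.
Schedule F@1, G@4, H@1, I@2: w1:6  w2:7  w3:7  w4:7  w5:0 — peak 7.

7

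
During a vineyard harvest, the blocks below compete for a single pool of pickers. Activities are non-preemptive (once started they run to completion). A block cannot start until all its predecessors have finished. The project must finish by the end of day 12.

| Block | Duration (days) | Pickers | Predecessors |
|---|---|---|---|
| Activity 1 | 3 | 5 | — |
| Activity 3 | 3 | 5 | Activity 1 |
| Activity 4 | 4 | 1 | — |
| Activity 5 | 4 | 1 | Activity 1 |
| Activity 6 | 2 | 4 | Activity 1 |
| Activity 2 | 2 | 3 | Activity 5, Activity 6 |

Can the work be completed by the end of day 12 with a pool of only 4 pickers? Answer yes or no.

Total picker-days = 52; over 12 days the average is 52/12 > 4, so some day must exceed 4.

no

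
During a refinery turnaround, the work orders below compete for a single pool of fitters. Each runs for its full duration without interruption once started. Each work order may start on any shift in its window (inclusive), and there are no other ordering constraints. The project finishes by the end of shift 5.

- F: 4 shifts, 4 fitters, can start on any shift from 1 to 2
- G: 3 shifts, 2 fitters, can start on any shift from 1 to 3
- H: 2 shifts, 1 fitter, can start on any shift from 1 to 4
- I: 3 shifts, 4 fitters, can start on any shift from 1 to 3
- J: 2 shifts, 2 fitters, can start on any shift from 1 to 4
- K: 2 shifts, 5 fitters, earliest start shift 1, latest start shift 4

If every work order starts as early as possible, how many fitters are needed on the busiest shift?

Early-start schedule: F@1, G@1, H@1, I@1, J@1, K@1.
Load per shift: shift 1: 18, shift 2: 18, shift 3: 10, shift 4: 4, shift 5: 0.
Peak is 18.

18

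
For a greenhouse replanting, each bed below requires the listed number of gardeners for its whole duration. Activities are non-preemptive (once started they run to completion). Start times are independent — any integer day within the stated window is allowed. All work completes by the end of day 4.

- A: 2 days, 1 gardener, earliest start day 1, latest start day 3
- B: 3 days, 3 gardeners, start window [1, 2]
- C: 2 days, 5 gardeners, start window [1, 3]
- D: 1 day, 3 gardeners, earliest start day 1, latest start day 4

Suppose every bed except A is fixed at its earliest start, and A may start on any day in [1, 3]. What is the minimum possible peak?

11

A@1: d1:12  d2:9  d3:3  d4:0 → peak 12
A@2: d1:11  d2:9  d3:4  d4:0 → peak 11
A@3: d1:11  d2:8  d3:4  d4:1 → peak 11
Best is A@2, peak 11.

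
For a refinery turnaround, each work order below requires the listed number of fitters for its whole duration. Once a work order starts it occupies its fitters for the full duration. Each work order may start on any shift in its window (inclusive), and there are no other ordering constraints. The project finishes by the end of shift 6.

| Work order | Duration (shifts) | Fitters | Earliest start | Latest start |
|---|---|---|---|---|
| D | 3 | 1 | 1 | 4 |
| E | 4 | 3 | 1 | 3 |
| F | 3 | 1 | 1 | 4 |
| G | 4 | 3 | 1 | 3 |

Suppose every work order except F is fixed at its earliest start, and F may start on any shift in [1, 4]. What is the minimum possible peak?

7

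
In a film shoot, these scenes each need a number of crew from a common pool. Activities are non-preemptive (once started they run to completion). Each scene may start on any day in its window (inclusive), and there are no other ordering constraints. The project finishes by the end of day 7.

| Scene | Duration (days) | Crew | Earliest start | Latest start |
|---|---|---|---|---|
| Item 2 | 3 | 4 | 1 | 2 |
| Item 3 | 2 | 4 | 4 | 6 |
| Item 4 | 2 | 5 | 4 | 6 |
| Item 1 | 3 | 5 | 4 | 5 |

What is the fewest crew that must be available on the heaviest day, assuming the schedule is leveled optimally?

Early-start (Item 2@1, Item 3@4, Item 4@4, Item 1@4) gives peak 14: d1:4  d2:4  d3:4  d4:14  d5:14  d6:5  d7:0.
Shift Item 4→6.
Schedule Item 2@1, Item 3@4, Item 4@6, Item 1@4: d1:4  d2:4  d3:4  d4:9  d5:9  d6:10  d7:5 — peak 10.

10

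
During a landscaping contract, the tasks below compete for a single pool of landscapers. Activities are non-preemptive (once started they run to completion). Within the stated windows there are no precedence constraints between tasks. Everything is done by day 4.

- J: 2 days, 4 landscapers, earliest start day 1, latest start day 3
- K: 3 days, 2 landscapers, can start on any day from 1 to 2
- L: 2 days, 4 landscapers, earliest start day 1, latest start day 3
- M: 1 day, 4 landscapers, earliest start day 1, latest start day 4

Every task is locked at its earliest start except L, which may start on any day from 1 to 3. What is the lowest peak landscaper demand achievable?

10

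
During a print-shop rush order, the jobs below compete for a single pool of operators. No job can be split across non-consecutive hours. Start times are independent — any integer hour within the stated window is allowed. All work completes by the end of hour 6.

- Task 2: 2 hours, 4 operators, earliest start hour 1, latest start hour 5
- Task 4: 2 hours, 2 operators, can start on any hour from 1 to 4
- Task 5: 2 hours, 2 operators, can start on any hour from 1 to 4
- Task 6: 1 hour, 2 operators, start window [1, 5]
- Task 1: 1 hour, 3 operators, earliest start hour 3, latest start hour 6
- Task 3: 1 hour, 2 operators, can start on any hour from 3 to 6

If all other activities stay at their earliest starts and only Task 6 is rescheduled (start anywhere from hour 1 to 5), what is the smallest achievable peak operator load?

Task 6@1: h1:10  h2:8  h3:5  h4:0  h5:0  h6:0 → peak 10
Task 6@2: h1:8  h2:10  h3:5  h4:0  h5:0  h6:0 → peak 10
Task 6@3: h1:8  h2:8  h3:7  h4:0  h5:0  h6:0 → peak 8
Task 6@4: h1:8  h2:8  h3:5  h4:2  h5:0  h6:0 → peak 8
Task 6@5: h1:8  h2:8  h3:5  h4:0  h5:2  h6:0 → peak 8
Best is Task 6@3, peak 8.

8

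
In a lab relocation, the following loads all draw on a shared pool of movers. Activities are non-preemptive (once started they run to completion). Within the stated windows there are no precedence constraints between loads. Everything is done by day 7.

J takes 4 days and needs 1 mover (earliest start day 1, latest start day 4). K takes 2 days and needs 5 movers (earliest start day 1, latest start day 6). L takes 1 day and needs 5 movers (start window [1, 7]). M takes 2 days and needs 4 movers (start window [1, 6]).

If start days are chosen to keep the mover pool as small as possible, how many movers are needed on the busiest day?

5

Early-start (J@1, K@1, L@1, M@1) gives peak 15: d1:15  d2:10  d3:1  d4:1  d5:0  d6:0  d7:0.
Shift K→5, L→7.
Schedule J@1, K@5, L@7, M@1: d1:5  d2:5  d3:1  d4:1  d5:5  d6:5  d7:5 — peak 5.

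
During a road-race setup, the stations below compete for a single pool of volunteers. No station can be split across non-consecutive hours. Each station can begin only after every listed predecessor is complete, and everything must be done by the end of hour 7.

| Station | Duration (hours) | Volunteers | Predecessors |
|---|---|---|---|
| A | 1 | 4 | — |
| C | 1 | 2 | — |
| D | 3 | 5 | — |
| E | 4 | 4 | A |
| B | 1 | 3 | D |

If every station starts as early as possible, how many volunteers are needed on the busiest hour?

11

Early-start schedule: A@1, C@1, D@1, E@2, B@4.
Load per hour: hour 1: 11, hour 2: 9, hour 3: 9, hour 4: 7, hour 5: 4, hour 6: 0, hour 7: 0.
Peak is 11.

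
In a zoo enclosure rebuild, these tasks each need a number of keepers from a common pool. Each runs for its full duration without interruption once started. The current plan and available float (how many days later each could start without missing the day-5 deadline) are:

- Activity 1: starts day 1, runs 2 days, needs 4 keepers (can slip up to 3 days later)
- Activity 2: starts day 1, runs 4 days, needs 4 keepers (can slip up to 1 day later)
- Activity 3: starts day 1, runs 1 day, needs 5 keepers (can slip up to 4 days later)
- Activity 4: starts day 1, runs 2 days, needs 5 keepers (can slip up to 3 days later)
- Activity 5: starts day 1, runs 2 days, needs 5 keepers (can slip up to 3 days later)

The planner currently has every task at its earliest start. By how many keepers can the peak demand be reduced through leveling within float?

Early-start peak: d1:23  d2:18  d3:4  d4:4  d5:0 ⇒ 23.
Leveled (Activity 1@1, Activity 2@1, Activity 3@1, Activity 4@2, Activity 5@4): d1:13  d2:13  d3:9  d4:9  d5:5 ⇒ 13.
Reduction 23 − 13 = 10.

10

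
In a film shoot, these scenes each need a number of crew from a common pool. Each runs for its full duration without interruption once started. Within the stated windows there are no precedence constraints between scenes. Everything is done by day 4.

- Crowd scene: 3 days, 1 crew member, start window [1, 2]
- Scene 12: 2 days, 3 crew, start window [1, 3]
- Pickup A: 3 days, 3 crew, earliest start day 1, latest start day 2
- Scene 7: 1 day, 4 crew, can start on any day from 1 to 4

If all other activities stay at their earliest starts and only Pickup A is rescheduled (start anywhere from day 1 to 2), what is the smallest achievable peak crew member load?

8

Pickup A@1: d1:11  d2:7  d3:4  d4:0 → peak 11
Pickup A@2: d1:8  d2:7  d3:4  d4:3 → peak 8
Best is Pickup A@2, peak 8.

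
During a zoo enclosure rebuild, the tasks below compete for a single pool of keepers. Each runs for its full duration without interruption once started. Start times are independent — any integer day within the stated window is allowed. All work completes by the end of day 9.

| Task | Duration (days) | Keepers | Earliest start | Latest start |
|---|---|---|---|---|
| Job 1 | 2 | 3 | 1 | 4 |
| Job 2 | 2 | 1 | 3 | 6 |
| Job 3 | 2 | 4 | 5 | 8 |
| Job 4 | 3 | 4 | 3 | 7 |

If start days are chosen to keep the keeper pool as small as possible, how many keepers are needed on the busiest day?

4

Early-start (Job 1@1, Job 2@3, Job 3@5, Job 4@3) gives peak 8: d1:3  d2:3  d3:5  d4:5  d5:8  d6:4  d7:0  d8:0  d9:0.
Shift Job 4→7.
Schedule Job 1@1, Job 2@3, Job 3@5, Job 4@7: d1:3  d2:3  d3:1  d4:1  d5:4  d6:4  d7:4  d8:4  d9:4 — peak 4.
Total keeper-days = 28 over 9 days ⇒ peak ≥ ⌈28/9⌉ = 4, so 4 is optimal.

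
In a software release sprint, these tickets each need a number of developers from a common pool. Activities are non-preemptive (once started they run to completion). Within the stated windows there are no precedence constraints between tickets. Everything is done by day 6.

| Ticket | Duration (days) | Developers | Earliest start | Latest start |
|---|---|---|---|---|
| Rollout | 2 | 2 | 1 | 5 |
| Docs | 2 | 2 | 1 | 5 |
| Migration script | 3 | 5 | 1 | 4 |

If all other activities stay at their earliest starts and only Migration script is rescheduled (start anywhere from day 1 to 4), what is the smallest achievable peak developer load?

5

Migration script@1: d1:9  d2:9  d3:5  d4:0  d5:0  d6:0 → peak 9
Migration script@2: d1:4  d2:9  d3:5  d4:5  d5:0  d6:0 → peak 9
Migration script@3: d1:4  d2:4  d3:5  d4:5  d5:5  d6:0 → peak 5
Migration script@4: d1:4  d2:4  d3:0  d4:5  d5:5  d6:5 → peak 5
Best is Migration script@3, peak 5.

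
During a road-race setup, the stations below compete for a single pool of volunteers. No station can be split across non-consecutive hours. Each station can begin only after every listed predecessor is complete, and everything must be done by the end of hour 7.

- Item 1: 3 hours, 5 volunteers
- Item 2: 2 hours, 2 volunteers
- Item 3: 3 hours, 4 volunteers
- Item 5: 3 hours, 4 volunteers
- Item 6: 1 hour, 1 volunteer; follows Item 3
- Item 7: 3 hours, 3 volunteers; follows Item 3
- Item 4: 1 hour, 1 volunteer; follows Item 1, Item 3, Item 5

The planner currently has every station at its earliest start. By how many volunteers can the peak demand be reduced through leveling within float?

6

Early-start peak: h1:15  h2:15  h3:13  h4:5  h5:3  h6:3  h7:0 ⇒ 15.
Leveled (Item 1@1, Item 2@4, Item 3@1, Item 5@4, Item 6@4, Item 7@5, Item 4@7): h1:9  h2:9  h3:9  h4:7  h5:9  h6:7  h7:4 ⇒ 9.
Reduction 15 − 9 = 6.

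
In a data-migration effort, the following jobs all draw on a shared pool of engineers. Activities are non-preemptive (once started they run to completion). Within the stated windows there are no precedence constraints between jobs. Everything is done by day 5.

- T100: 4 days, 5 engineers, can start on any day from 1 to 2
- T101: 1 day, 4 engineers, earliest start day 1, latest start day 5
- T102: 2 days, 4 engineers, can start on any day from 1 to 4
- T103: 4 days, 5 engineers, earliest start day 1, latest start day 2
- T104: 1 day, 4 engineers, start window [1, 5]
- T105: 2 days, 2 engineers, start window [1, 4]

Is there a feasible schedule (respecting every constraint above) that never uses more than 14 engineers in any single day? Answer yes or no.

yes

Schedule T100@1, T101@1, T102@1, T103@2, T104@3, T105@4: d1:13  d2:14  d3:14  d4:12  d5:7 — peak 14 ≤ 14.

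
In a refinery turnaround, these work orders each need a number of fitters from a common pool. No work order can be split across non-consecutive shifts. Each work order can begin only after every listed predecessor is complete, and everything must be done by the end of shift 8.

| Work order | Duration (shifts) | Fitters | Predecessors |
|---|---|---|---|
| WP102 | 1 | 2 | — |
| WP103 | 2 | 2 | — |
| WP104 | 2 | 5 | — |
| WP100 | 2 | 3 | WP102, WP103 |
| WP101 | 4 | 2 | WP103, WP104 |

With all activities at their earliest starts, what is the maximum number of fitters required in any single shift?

Early-start schedule: WP102@1, WP103@1, WP104@1, WP100@3, WP101@3.
Load per shift: shift 1: 9, shift 2: 7, shift 3: 5, shift 4: 5, shift 5: 2, shift 6: 2, shift 7: 0, shift 8: 0.
Peak is 9.

9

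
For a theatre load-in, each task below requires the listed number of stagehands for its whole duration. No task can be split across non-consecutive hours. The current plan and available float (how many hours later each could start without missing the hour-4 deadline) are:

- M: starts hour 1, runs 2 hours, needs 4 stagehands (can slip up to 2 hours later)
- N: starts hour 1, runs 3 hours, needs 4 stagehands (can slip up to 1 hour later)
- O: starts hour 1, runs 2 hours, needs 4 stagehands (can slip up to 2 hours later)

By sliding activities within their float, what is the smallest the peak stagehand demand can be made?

Early-start (M@1, N@1, O@1) gives peak 12: h1:12  h2:12  h3:4  h4:0.
Shift O→3.
Schedule M@1, N@1, O@3: h1:8  h2:8  h3:8  h4:4 — peak 8.
No arrangement of the 18 feasible schedules does better.

8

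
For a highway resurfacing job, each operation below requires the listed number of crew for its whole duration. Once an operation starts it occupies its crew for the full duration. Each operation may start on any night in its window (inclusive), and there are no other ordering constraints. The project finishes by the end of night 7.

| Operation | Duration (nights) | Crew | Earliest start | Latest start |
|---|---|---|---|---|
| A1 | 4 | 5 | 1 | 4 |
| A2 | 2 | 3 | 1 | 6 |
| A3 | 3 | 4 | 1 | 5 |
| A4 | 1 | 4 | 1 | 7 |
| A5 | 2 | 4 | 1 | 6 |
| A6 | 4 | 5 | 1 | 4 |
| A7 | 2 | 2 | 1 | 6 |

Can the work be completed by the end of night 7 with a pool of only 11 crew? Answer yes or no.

no

The minimum achievable peak is 12; 11 < 12, so no feasible schedule stays within the cap.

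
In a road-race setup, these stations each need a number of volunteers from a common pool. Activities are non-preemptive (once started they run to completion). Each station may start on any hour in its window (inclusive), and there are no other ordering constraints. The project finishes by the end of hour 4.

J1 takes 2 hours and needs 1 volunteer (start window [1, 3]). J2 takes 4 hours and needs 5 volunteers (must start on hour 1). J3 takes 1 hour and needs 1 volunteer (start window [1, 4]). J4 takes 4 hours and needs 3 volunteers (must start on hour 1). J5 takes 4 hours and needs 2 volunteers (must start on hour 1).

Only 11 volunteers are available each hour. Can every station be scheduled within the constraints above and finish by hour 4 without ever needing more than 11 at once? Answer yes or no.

Schedule J1@1, J2@1, J3@3, J4@1, J5@1: h1:11  h2:11  h3:11  h4:10 — peak 11 ≤ 11.

yes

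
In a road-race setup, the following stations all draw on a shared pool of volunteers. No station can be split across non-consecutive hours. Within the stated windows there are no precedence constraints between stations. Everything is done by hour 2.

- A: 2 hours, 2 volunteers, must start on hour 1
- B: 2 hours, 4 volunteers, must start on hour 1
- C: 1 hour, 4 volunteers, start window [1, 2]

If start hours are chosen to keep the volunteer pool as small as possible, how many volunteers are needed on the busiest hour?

Schedule A@1, B@1, C@1: h1:10  h2:6 — peak 10.
No arrangement of the 2 feasible schedules does better.

10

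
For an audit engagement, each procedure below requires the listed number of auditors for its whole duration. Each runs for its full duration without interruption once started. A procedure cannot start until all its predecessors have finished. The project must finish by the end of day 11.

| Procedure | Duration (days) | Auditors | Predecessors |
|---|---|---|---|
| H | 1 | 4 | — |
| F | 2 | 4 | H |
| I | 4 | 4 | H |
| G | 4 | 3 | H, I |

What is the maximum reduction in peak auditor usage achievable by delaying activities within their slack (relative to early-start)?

4

Early-start peak: d1:4  d2:8  d3:8  d4:4  d5:4  d6:3  d7:3  d8:3  d9:3  d10:0  d11:0 ⇒ 8.
Leveled (H@1, F@2, I@4, G@8): d1:4  d2:4  d3:4  d4:4  d5:4  d6:4  d7:4  d8:3  d9:3  d10:3  d11:3 ⇒ 4.
Reduction 8 − 4 = 4.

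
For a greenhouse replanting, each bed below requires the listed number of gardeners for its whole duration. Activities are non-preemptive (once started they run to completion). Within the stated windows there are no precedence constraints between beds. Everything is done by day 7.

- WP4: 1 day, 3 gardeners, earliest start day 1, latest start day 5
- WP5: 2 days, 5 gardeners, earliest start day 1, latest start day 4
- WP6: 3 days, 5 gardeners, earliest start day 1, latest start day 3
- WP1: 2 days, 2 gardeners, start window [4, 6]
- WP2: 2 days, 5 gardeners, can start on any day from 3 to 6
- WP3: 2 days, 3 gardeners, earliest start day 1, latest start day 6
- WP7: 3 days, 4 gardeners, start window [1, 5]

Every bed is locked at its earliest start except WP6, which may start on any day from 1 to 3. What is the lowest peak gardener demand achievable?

WP6@1: d1:20  d2:17  d3:14  d4:7  d5:2  d6:0  d7:0 → peak 20
WP6@2: d1:15  d2:17  d3:14  d4:12  d5:2  d6:0  d7:0 → peak 17
WP6@3: d1:15  d2:12  d3:14  d4:12  d5:7  d6:0  d7:0 → peak 15
Best is WP6@3, peak 15.

15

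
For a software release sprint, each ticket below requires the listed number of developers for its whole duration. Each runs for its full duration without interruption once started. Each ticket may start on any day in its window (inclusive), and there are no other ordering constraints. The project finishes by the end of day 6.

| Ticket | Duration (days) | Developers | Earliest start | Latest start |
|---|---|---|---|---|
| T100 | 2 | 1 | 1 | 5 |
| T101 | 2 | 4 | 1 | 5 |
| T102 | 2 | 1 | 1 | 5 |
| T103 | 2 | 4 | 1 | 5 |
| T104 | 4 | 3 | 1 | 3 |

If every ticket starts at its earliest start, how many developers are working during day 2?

At early start, day 2 has: T100, T101, T102, T103, T104.
Demand: 1 + 4 + 1 + 4 + 3 = 13.

13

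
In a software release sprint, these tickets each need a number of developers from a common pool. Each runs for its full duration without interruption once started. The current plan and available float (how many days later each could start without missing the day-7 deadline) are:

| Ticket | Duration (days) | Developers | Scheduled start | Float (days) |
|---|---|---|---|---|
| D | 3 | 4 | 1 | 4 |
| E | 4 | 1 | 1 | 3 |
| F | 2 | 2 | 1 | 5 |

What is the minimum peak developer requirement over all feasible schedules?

4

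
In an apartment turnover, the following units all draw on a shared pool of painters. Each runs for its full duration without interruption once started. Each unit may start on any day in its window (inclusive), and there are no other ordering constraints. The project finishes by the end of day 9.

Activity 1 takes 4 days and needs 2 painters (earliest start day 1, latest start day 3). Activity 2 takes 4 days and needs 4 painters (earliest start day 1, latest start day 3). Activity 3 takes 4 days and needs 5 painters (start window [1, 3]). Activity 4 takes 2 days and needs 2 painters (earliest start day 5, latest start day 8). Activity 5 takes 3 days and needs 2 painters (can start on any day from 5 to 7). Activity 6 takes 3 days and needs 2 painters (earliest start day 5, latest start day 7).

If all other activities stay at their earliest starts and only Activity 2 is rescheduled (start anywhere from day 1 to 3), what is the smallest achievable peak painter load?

11

Activity 2@1: d1:11  d2:11  d3:11  d4:11  d5:6  d6:6  d7:4  d8:0  d9:0 → peak 11
Activity 2@2: d1:7  d2:11  d3:11  d4:11  d5:10  d6:6  d7:4  d8:0  d9:0 → peak 11
Activity 2@3: d1:7  d2:7  d3:11  d4:11  d5:10  d6:10  d7:4  d8:0  d9:0 → peak 11
Best is Activity 2@1, peak 11.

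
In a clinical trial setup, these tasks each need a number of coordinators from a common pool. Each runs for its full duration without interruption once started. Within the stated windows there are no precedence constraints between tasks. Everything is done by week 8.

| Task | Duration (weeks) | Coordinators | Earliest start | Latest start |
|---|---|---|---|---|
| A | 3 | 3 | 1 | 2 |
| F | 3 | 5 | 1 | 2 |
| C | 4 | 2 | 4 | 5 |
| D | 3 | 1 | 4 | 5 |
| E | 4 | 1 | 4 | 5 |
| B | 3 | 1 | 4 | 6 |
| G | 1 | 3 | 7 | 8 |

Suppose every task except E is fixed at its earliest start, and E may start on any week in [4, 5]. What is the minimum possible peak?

8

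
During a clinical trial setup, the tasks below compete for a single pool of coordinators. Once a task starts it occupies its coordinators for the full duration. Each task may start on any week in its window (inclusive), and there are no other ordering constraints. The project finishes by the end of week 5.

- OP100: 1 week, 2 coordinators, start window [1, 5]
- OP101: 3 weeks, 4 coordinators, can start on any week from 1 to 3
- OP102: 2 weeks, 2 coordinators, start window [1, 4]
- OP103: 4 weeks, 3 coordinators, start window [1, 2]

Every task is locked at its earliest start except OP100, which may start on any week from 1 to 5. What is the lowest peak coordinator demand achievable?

OP100@1: w1:11  w2:9  w3:7  w4:3  w5:0 → peak 11
OP100@2: w1:9  w2:11  w3:7  w4:3  w5:0 → peak 11
OP100@3: w1:9  w2:9  w3:9  w4:3  w5:0 → peak 9
OP100@4: w1:9  w2:9  w3:7  w4:5  w5:0 → peak 9
OP100@5: w1:9  w2:9  w3:7  w4:3  w5:2 → peak 9
Best is OP100@3, peak 9.

9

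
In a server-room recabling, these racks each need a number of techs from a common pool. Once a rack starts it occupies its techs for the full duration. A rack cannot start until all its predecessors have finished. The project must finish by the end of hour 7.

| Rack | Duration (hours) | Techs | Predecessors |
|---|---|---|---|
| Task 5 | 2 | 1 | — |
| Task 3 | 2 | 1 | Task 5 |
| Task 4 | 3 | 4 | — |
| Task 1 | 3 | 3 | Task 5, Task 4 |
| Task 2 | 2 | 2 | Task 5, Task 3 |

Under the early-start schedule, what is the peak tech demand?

5

Early-start schedule: Task 5@1, Task 3@3, Task 4@1, Task 1@4, Task 2@5.
Load per hour: hour 1: 5, hour 2: 5, hour 3: 5, hour 4: 4, hour 5: 5, hour 6: 5, hour 7: 0.
Peak is 5.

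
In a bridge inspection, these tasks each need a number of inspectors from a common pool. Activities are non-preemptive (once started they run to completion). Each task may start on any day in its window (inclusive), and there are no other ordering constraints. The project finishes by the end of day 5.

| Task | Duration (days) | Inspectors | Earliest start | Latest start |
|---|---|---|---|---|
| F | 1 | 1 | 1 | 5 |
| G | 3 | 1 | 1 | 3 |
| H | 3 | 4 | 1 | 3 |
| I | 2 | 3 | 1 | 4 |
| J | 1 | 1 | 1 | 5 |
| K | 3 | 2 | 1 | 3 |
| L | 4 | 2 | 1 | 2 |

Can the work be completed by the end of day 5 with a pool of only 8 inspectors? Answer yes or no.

The minimum achievable peak is 9; 8 < 9, so no feasible schedule stays within the cap.

no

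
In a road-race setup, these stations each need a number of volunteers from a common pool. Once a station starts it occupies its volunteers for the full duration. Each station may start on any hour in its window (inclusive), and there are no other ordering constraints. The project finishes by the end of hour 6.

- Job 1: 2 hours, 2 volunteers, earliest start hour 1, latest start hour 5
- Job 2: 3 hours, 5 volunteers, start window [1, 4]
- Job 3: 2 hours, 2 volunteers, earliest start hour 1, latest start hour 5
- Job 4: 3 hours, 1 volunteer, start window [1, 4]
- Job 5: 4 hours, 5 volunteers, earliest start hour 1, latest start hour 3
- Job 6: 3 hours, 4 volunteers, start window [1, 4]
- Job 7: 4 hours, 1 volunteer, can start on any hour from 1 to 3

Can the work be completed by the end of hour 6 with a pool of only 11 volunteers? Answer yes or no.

yes

Schedule Job 1@1, Job 2@1, Job 3@1, Job 4@4, Job 5@3, Job 6@4, Job 7@1: h1:10  h2:10  h3:11  h4:11  h5:10  h6:10 — peak 11 ≤ 11.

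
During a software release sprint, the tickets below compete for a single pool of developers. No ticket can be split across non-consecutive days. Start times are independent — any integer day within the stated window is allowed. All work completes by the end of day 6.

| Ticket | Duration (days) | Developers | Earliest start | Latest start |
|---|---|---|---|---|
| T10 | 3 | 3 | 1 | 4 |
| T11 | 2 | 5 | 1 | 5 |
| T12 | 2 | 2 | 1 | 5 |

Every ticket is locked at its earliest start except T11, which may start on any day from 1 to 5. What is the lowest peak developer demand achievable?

T11@1: d1:10  d2:10  d3:3  d4:0  d5:0  d6:0 → peak 10
T11@2: d1:5  d2:10  d3:8  d4:0  d5:0  d6:0 → peak 10
T11@3: d1:5  d2:5  d3:8  d4:5  d5:0  d6:0 → peak 8
T11@4: d1:5  d2:5  d3:3  d4:5  d5:5  d6:0 → peak 5
T11@5: d1:5  d2:5  d3:3  d4:0  d5:5  d6:5 → peak 5
Best is T11@4, peak 5.

5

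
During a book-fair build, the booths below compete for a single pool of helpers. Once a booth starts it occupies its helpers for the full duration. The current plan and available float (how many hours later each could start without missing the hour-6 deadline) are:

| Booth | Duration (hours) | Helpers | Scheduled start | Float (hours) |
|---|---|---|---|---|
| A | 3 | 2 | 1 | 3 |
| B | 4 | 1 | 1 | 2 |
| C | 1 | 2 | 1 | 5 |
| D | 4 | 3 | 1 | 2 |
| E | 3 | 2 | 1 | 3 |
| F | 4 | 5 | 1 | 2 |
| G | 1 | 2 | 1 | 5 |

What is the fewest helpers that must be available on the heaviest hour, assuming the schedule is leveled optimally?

11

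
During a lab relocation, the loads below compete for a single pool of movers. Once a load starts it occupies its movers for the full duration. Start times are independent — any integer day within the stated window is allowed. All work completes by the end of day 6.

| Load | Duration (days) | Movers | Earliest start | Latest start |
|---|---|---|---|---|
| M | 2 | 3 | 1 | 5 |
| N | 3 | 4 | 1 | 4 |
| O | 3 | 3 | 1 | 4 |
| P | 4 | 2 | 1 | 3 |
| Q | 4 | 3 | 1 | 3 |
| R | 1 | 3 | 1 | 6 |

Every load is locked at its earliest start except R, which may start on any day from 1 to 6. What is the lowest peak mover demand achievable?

R@1: d1:18  d2:15  d3:12  d4:5  d5:0  d6:0 → peak 18
R@2: d1:15  d2:18  d3:12  d4:5  d5:0  d6:0 → peak 18
R@3: d1:15  d2:15  d3:15  d4:5  d5:0  d6:0 → peak 15
R@4: d1:15  d2:15  d3:12  d4:8  d5:0  d6:0 → peak 15
R@5: d1:15  d2:15  d3:12  d4:5  d5:3  d6:0 → peak 15
R@6: d1:15  d2:15  d3:12  d4:5  d5:0  d6:3 → peak 15
Best is R@3, peak 15.

15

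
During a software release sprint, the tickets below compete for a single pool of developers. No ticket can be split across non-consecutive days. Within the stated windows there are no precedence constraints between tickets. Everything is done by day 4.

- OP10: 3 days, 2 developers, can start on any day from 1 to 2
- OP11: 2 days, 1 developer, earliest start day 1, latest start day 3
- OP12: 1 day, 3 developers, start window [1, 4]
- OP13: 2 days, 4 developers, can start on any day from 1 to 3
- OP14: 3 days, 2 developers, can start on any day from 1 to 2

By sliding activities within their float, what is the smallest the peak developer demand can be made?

Early-start (OP10@1, OP11@1, OP12@1, OP13@1, OP14@1) gives peak 12: d1:12  d2:9  d3:4  d4:0.
Shift OP13→3.
Schedule OP10@1, OP11@1, OP12@1, OP13@3, OP14@1: d1:8  d2:5  d3:8  d4:4 — peak 8.

8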